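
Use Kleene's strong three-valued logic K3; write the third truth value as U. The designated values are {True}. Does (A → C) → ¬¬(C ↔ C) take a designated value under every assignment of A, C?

No

Countermodel: A=True, C=U gives U, which is not designated.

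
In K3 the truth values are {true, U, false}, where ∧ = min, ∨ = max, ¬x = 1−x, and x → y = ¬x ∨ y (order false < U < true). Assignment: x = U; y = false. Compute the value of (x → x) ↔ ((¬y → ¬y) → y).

U

x → x = U → U = U  [¬U ∨ U]
¬y = ¬false = true
¬y = ¬false = true
¬y → ¬y = true → true = true
(¬y → ¬y) → y = true → false = false
(x → x) ↔ ((¬y → ¬y) → y) = U ↔ false = U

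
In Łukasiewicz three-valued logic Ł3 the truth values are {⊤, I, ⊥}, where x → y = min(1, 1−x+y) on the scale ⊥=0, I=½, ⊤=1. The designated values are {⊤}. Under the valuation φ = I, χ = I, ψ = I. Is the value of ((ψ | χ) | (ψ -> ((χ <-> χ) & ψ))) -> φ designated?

No

ψ | χ = I | I = I
χ <-> χ = I <-> I = ⊤
(χ <-> χ) & ψ = ⊤ & I = I
ψ -> ((χ <-> χ) & ψ) = I -> I = ⊤
(ψ | χ) | (ψ -> ((χ <-> χ) & ψ)) = I | ⊤ = ⊤
((ψ | χ) | (ψ -> ((χ <-> χ) & ψ))) -> φ = ⊤ -> I = I
I ∉ {⊤}.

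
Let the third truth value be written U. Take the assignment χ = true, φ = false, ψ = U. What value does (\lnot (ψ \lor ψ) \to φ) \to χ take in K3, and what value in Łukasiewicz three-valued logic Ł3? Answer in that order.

true; true

In K3: ψ \lor ψ = U \lor U = U
\lnot (ψ \lor ψ) = \lnot U = U
\lnot (ψ \lor ψ) \to φ = U \to false = U
(\lnot (ψ \lor ψ) \to φ) \to χ = U \to true = true
In Łukasiewicz three-valued logic Ł3: ψ \lor ψ = U \lor U = U
\lnot (ψ \lor ψ) = \lnot U = U
\lnot (ψ \lor ψ) \to φ = U \to false = U  [min(1, 1−½+0)]
(\lnot (ψ \lor ψ) \to φ) \to χ = U \to true = true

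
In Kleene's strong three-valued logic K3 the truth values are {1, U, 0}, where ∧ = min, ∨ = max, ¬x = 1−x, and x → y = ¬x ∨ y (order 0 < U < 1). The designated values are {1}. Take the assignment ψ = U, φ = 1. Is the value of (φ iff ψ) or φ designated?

Yes

φ iff ψ = 1 iff U = U
(φ iff ψ) or φ = U or 1 = 1
1 ∈ {1}.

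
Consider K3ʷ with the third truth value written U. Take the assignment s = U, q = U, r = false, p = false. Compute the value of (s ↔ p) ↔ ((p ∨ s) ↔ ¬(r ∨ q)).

U

s ↔ p = U ↔ false = U
p ∨ s = false ∨ U = U
r ∨ q = false ∨ U = U
¬(r ∨ q) = ¬U = U
(p ∨ s) ↔ ¬(r ∨ q) = U ↔ U = U
(s ↔ p) ↔ ((p ∨ s) ↔ ¬(r ∨ q)) = U ↔ U = U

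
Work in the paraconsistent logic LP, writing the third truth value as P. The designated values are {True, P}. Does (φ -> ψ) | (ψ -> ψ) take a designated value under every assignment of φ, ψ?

Yes

Every assignment of φ, ψ over {True, P, False} gives a value in {True, P}.
In particular, with φ=P, ψ=P: (φ -> ψ) | (ψ -> ψ) = P.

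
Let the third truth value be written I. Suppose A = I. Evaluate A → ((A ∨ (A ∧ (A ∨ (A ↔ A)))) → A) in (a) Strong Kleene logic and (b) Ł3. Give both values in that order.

I; 1

In Strong Kleene logic: A ↔ A = I ↔ I = I
A ∨ (A ↔ A) = I ∨ I = I
A ∧ (A ∨ (A ↔ A)) = I ∧ I = I
A ∨ (A ∧ (A ∨ (A ↔ A))) = I ∨ I = I
(A ∨ (A ∧ (A ∨ (A ↔ A)))) → A = I → I = I
A → ((A ∨ (A ∧ (A ∨ (A ↔ A)))) → A) = I → I = I
In Ł3: A ↔ A = I ↔ I = 1  [1 − |½−½|]
A ∨ (A ↔ A) = I ∨ 1 = 1
A ∧ (A ∨ (A ↔ A)) = I ∧ 1 = I
A ∨ (A ∧ (A ∨ (A ↔ A))) = I ∨ I = I
(A ∨ (A ∧ (A ∨ (A ↔ A)))) → A = I → I = 1
A → ((A ∨ (A ∧ (A ∨ (A ↔ A)))) → A) = I → 1 = 1
They differ because Strong Kleene logic and Ł3 treat I differently under implication.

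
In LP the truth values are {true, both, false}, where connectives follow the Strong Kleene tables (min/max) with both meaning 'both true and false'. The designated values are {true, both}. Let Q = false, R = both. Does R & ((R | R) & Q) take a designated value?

R | R = both | both = both
(R | R) & Q = both & false = false
R & ((R | R) & Q) = both & false = false
false ∉ {true, both}.

No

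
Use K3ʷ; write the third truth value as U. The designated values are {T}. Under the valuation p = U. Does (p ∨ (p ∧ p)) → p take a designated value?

No

p ∧ p = U ∧ U = U
p ∨ (p ∧ p) = U ∨ U = U
(p ∨ (p ∧ p)) → p = U → U = U  [any arg is the third value ⇒ result is the third value]
U ∉ {T}.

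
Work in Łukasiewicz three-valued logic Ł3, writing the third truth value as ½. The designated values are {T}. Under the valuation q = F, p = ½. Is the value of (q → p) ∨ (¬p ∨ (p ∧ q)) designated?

Yes

q → p = F → ½ = T
¬p = ¬½ = ½
p ∧ q = ½ ∧ F = F
¬p ∨ (p ∧ q) = ½ ∨ F = ½
(q → p) ∨ (¬p ∨ (p ∧ q)) = T ∨ ½ = T
T ∈ {T}.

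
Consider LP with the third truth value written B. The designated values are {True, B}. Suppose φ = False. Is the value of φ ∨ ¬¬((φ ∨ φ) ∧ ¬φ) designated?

φ ∨ φ = False ∨ False = False
¬φ = ¬False = True
(φ ∨ φ) ∧ ¬φ = False ∧ True = False
¬((φ ∨ φ) ∧ ¬φ) = ¬False = True
¬¬((φ ∨ φ) ∧ ¬φ) = ¬True = False
φ ∨ ¬¬((φ ∨ φ) ∧ ¬φ) = False ∨ False = False
False ∉ {True, B}.

No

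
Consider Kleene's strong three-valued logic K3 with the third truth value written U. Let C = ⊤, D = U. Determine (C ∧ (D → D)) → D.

D → D = U → U = U
C ∧ (D → D) = ⊤ ∧ U = U
(C ∧ (D → D)) → D = U → U = U

U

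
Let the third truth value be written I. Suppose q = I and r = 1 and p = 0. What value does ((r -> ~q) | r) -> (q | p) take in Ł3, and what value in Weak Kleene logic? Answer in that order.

I; I

In Ł3: ~q = ~I = I
r -> ~q = 1 -> I = I  [min(1, 1−1+½)]
(r -> ~q) | r = I | 1 = 1
q | p = I | 0 = I
((r -> ~q) | r) -> (q | p) = 1 -> I = I
In Weak Kleene logic: ~q = ~I = I
r -> ~q = 1 -> I = I  [any arg is the third value ⇒ result is the third value]
(r -> ~q) | r = I | 1 = I
q | p = I | 0 = I
((r -> ~q) | r) -> (q | p) = I -> I = I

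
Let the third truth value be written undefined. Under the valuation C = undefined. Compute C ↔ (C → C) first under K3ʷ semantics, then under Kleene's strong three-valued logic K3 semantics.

undefined; undefined

In K3ʷ: C → C = undefined → undefined = undefined
C ↔ (C → C) = undefined ↔ undefined = undefined
In Kleene's strong three-valued logic K3: C → C = undefined → undefined = undefined
C ↔ (C → C) = undefined ↔ undefined = undefined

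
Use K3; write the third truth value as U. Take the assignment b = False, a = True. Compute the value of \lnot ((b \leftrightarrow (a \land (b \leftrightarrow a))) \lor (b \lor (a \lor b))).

b \leftrightarrow a = False \leftrightarrow True = False
a \land (b \leftrightarrow a) = True \land False = False
b \leftrightarrow (a \land (b \leftrightarrow a)) = False \leftrightarrow False = True
a \lor b = True \lor False = True
b \lor (a \lor b) = False \lor True = True
(b \leftrightarrow (a \land (b \leftrightarrow a))) \lor (b \lor (a \lor b)) = True \lor True = True
\lnot ((b \leftrightarrow (a \land (b \leftrightarrow a))) \lor (b \lor (a \lor b))) = \lnot True = False

False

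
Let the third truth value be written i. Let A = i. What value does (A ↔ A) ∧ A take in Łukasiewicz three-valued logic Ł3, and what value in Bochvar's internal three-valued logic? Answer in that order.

i; i

In Łukasiewicz three-valued logic Ł3: A ↔ A = i ↔ i = true  [1 − |½−½|]
(A ↔ A) ∧ A = true ∧ i = i
In Bochvar's internal three-valued logic: A ↔ A = i ↔ i = i
(A ↔ A) ∧ A = i ∧ i = i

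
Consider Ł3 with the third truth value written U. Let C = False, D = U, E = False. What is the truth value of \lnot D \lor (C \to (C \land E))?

\lnot D = \lnot U = U
C \land E = False \land False = False
C \to (C \land E) = False \to False = True
\lnot D \lor (C \to (C \land E)) = U \lor True = True

True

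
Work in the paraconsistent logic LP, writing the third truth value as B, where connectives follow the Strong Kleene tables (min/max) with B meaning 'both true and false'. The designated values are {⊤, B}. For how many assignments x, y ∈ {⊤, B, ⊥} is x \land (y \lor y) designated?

4

Designated under: (x=⊤, y=⊤); (x=⊤, y=B); (x=B, y=⊤); (x=B, y=B).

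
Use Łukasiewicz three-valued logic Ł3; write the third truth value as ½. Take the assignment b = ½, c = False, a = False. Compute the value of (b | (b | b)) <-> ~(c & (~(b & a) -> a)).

½

b | b = ½ | ½ = ½
b | (b | b) = ½ | ½ = ½
b & a = ½ & False = False
~(b & a) = ~False = True
~(b & a) -> a = True -> False = False
c & (~(b & a) -> a) = False & False = False
~(c & (~(b & a) -> a)) = ~False = True
(b | (b | b)) <-> ~(c & (~(b & a) -> a)) = ½ <-> True = ½  [1 − |½−1|]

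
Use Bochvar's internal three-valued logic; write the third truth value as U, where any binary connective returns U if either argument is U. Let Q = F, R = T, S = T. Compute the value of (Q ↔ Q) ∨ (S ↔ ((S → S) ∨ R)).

Q ↔ Q = F ↔ F = T
S → S = T → T = T
(S → S) ∨ R = T ∨ T = T
S ↔ ((S → S) ∨ R) = T ↔ T = T
(Q ↔ Q) ∨ (S ↔ ((S → S) ∨ R)) = T ∨ T = T

T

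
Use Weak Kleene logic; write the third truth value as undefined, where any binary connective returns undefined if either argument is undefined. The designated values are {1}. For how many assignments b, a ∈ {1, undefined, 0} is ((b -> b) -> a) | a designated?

2

Designated under: (b=1, a=1); (b=0, a=1).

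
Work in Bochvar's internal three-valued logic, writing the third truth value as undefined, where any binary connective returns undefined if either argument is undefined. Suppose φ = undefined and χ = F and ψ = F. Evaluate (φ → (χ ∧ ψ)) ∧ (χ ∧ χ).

undefined

χ ∧ ψ = F ∧ F = F
φ → (χ ∧ ψ) = undefined → F = undefined  [any arg is the third value ⇒ result is the third value]
χ ∧ χ = F ∧ F = F
(φ → (χ ∧ ψ)) ∧ (χ ∧ χ) = undefined ∧ F = undefined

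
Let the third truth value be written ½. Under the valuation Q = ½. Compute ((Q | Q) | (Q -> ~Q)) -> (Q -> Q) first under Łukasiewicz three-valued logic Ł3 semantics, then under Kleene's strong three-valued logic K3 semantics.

True; ½

In Łukasiewicz three-valued logic Ł3: Q | Q = ½ | ½ = ½
~Q = ~½ = ½
Q -> ~Q = ½ -> ½ = True  [min(1, 1−½+½)]
(Q | Q) | (Q -> ~Q) = ½ | True = True
Q -> Q = ½ -> ½ = True
((Q | Q) | (Q -> ~Q)) -> (Q -> Q) = True -> True = True
In Kleene's strong three-valued logic K3: Q | Q = ½ | ½ = ½
~Q = ~½ = ½
Q -> ~Q = ½ -> ½ = ½  [~½ | ½]
(Q | Q) | (Q -> ~Q) = ½ | ½ = ½
Q -> Q = ½ -> ½ = ½
((Q | Q) | (Q -> ~Q)) -> (Q -> Q) = ½ -> ½ = ½
They differ because Łukasiewicz three-valued logic Ł3 and Kleene's strong three-valued logic K3 treat ½ differently under implication.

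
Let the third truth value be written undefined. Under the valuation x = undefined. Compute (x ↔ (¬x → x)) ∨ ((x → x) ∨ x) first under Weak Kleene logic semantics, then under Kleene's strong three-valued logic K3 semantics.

In Weak Kleene logic: ¬x = ¬undefined = undefined
¬x → x = undefined → undefined = undefined  [any arg is the third value ⇒ result is the third value]
x ↔ (¬x → x) = undefined ↔ undefined = undefined
x → x = undefined → undefined = undefined
(x → x) ∨ x = undefined ∨ undefined = undefined
(x ↔ (¬x → x)) ∨ ((x → x) ∨ x) = undefined ∨ undefined = undefined
In Kleene's strong three-valued logic K3: ¬x = ¬undefined = undefined
¬x → x = undefined → undefined = undefined
x ↔ (¬x → x) = undefined ↔ undefined = undefined
x → x = undefined → undefined = undefined
(x → x) ∨ x = undefined ∨ undefined = undefined
(x ↔ (¬x → x)) ∨ ((x → x) ∨ x) = undefined ∨ undefined = undefined

undefined; undefined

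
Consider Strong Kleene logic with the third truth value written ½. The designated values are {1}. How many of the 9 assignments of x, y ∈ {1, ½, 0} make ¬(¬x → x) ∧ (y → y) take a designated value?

Designated under: (x=0, y=1); (x=0, y=0).

2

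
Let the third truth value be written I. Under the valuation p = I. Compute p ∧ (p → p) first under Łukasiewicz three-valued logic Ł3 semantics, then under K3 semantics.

I; I

In Łukasiewicz three-valued logic Ł3: p → p = I → I = true
p ∧ (p → p) = I ∧ true = I
In K3: p → p = I → I = I  [¬I ∨ I]
p ∧ (p → p) = I ∧ I = I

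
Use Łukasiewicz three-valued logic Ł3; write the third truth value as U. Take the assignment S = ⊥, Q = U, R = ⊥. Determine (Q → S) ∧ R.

⊥

Q → S = U → ⊥ = U  [min(1, 1−½+0)]
(Q → S) ∧ R = U ∧ ⊥ = ⊥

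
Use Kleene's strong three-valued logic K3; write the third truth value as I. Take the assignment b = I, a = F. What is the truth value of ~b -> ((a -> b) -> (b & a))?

I

~b = ~I = I
a -> b = F -> I = T  [~F | I]
b & a = I & F = F
(a -> b) -> (b & a) = T -> F = F
~b -> ((a -> b) -> (b & a)) = I -> F = I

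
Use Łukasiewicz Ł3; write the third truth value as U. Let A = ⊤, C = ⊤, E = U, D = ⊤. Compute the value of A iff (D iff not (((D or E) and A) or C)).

D or E = ⊤ or U = ⊤
(D or E) and A = ⊤ and ⊤ = ⊤
((D or E) and A) or C = ⊤ or ⊤ = ⊤
not (((D or E) and A) or C) = not ⊤ = ⊥
D iff not (((D or E) and A) or C) = ⊤ iff ⊥ = ⊥
A iff (D iff not (((D or E) and A) or C)) = ⊤ iff ⊥ = ⊥

⊥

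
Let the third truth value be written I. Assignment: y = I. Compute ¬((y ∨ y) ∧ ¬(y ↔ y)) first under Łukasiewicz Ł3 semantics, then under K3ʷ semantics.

True; I

In Łukasiewicz Ł3: y ∨ y = I ∨ I = I
y ↔ y = I ↔ I = True  [1 − |½−½|]
¬(y ↔ y) = ¬True = False
(y ∨ y) ∧ ¬(y ↔ y) = I ∧ False = False
¬((y ∨ y) ∧ ¬(y ↔ y)) = ¬False = True
In K3ʷ: y ∨ y = I ∨ I = I
y ↔ y = I ↔ I = I
¬(y ↔ y) = ¬I = I
(y ∨ y) ∧ ¬(y ↔ y) = I ∧ I = I
¬((y ∨ y) ∧ ¬(y ↔ y)) = ¬I = I
They differ because Łukasiewicz Ł3 and K3ʷ treat I differently under the binary connectives.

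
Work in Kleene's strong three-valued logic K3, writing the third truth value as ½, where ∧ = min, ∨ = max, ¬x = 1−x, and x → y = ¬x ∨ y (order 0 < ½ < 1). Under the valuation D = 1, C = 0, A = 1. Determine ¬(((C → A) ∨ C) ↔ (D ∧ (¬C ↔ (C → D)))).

C → A = 0 → 1 = 1
(C → A) ∨ C = 1 ∨ 0 = 1
¬C = ¬0 = 1
C → D = 0 → 1 = 1
¬C ↔ (C → D) = 1 ↔ 1 = 1
D ∧ (¬C ↔ (C → D)) = 1 ∧ 1 = 1
((C → A) ∨ C) ↔ (D ∧ (¬C ↔ (C → D))) = 1 ↔ 1 = 1
¬(((C → A) ∨ C) ↔ (D ∧ (¬C ↔ (C → D)))) = ¬1 = 0

0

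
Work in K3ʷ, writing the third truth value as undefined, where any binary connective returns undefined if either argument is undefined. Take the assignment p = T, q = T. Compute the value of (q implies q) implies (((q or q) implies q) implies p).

q implies q = T implies T = T
q or q = T or T = T
(q or q) implies q = T implies T = T
((q or q) implies q) implies p = T implies T = T
(q implies q) implies (((q or q) implies q) implies p) = T implies T = T

T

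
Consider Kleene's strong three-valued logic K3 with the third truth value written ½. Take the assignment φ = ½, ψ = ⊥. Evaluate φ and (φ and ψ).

⊥

φ and ψ = ½ and ⊥ = ⊥
φ and (φ and ψ) = ½ and ⊥ = ⊥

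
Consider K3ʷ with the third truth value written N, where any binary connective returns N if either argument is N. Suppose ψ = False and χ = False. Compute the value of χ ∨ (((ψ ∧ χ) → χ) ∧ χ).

False

ψ ∧ χ = False ∧ False = False
(ψ ∧ χ) → χ = False → False = True
((ψ ∧ χ) → χ) ∧ χ = True ∧ False = False
χ ∨ (((ψ ∧ χ) → χ) ∧ χ) = False ∨ False = False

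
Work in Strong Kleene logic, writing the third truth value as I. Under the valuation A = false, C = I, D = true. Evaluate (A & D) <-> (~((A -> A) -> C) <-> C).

A & D = false & true = false
A -> A = false -> false = true
(A -> A) -> C = true -> I = I  [~true | I]
~((A -> A) -> C) = ~I = I
~((A -> A) -> C) <-> C = I <-> I = I
(A & D) <-> (~((A -> A) -> C) <-> C) = false <-> I = I

I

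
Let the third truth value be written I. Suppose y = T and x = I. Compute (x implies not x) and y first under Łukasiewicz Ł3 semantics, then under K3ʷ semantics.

In Łukasiewicz Ł3: not x = not I = I
x implies not x = I implies I = T  [min(1, 1−½+½)]
(x implies not x) and y = T and T = T
In K3ʷ: not x = not I = I
x implies not x = I implies I = I
(x implies not x) and y = I and T = I
They differ because Łukasiewicz Ł3 and K3ʷ treat I differently under the binary connectives.

T; I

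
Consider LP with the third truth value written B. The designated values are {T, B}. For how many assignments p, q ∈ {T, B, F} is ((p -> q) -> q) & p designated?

6

Of the 9 assignments, 6 give a value in {T, B}.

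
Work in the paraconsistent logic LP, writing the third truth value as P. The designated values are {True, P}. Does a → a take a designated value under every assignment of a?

Every assignment of a over {True, P, False} gives a value in {True, P}.
In particular, with a=P: a → a = P.

Yes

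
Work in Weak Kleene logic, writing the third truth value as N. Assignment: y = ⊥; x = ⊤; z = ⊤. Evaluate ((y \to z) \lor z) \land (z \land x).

⊤

y \to z = ⊥ \to ⊤ = ⊤
(y \to z) \lor z = ⊤ \lor ⊤ = ⊤
z \land x = ⊤ \land ⊤ = ⊤
((y \to z) \lor z) \land (z \land x) = ⊤ \land ⊤ = ⊤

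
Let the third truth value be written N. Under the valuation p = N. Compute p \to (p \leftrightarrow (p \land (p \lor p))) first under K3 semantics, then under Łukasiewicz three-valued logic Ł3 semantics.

N; ⊤

In K3: p \lor p = N \lor N = N
p \land (p \lor p) = N \land N = N
p \leftrightarrow (p \land (p \lor p)) = N \leftrightarrow N = N
p \to (p \leftrightarrow (p \land (p \lor p))) = N \to N = N  [\lnot N \lor N]
In Łukasiewicz three-valued logic Ł3: p \lor p = N \lor N = N
p \land (p \lor p) = N \land N = N
p \leftrightarrow (p \land (p \lor p)) = N \leftrightarrow N = ⊤
p \to (p \leftrightarrow (p \land (p \lor p))) = N \to ⊤ = ⊤
They differ because K3 and Łukasiewicz three-valued logic Ł3 treat N differently under implication.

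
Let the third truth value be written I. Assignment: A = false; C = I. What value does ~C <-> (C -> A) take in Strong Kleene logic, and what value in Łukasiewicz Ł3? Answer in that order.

In Strong Kleene logic: ~C = ~I = I
C -> A = I -> false = I  [~I | false]
~C <-> (C -> A) = I <-> I = I
In Łukasiewicz Ł3: ~C = ~I = I
C -> A = I -> false = I  [min(1, 1−½+0)]
~C <-> (C -> A) = I <-> I = true
They differ because Strong Kleene logic and Łukasiewicz Ł3 treat I differently under implication.

I; true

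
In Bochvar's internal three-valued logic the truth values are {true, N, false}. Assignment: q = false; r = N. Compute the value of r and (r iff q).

N

r iff q = N iff false = N
r and (r iff q) = N and N = N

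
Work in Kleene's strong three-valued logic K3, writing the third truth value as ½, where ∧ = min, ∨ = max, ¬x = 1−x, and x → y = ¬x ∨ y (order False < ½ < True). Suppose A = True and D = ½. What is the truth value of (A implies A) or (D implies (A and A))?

True

A implies A = True implies True = True
A and A = True and True = True
D implies (A and A) = ½ implies True = True  [not ½ or True]
(A implies A) or (D implies (A and A)) = True or True = True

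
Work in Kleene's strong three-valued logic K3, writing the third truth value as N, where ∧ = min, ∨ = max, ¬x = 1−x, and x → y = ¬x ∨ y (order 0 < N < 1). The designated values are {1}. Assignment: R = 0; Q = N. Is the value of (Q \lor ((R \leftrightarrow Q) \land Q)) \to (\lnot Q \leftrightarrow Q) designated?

No

R \leftrightarrow Q = 0 \leftrightarrow N = N
(R \leftrightarrow Q) \land Q = N \land N = N
Q \lor ((R \leftrightarrow Q) \land Q) = N \lor N = N
\lnot Q = \lnot N = N
\lnot Q \leftrightarrow Q = N \leftrightarrow N = N
(Q \lor ((R \leftrightarrow Q) \land Q)) \to (\lnot Q \leftrightarrow Q) = N \to N = N  [\lnot N \lor N]
N ∉ {1}.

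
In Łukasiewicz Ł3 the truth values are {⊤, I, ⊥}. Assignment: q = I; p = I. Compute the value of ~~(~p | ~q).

~p = ~I = I
~q = ~I = I
~p | ~q = I | I = I
~(~p | ~q) = ~I = I
~~(~p | ~q) = ~I = I

I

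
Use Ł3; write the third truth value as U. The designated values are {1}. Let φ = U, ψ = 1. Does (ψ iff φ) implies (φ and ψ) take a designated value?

ψ iff φ = 1 iff U = U
φ and ψ = U and 1 = U
(ψ iff φ) implies (φ and ψ) = U implies U = 1
1 ∈ {1}.

Yes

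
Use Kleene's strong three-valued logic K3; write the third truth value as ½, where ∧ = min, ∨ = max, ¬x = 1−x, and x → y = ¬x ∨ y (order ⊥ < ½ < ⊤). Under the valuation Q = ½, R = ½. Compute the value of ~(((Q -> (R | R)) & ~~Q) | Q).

½

R | R = ½ | ½ = ½
Q -> (R | R) = ½ -> ½ = ½  [~½ | ½]
~Q = ~½ = ½
~~Q = ~½ = ½
(Q -> (R | R)) & ~~Q = ½ & ½ = ½
((Q -> (R | R)) & ~~Q) | Q = ½ | ½ = ½
~(((Q -> (R | R)) & ~~Q) | Q) = ~½ = ½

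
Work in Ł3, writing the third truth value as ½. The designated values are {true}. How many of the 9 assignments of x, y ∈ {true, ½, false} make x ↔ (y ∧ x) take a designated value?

6

Of the 9 assignments, 6 give a value in {true}.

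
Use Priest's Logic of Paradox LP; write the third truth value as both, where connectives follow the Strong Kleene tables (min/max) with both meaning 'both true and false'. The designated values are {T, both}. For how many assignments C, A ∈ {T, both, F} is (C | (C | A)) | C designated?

Of the 9 assignments, 8 give a value in {T, both}.

8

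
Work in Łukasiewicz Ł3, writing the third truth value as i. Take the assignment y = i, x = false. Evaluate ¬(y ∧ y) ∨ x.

i

y ∧ y = i ∧ i = i
¬(y ∧ y) = ¬i = i
¬(y ∧ y) ∨ x = i ∨ false = i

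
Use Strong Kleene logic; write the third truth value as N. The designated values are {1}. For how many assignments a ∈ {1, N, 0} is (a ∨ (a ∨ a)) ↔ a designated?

2

a=1: 1 ✓
a=N: N ·
a=0: 1 ✓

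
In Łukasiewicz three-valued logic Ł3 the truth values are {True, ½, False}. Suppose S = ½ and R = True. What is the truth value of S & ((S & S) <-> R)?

S & S = ½ & ½ = ½
(S & S) <-> R = ½ <-> True = ½  [1 − |½−1|]
S & ((S & S) <-> R) = ½ & ½ = ½

½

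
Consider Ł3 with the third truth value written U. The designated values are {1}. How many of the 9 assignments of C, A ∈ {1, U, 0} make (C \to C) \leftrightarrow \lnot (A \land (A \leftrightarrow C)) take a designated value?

4

Designated under: (C=1, A=0); (C=U, A=0); (C=0, A=1); (C=0, A=0).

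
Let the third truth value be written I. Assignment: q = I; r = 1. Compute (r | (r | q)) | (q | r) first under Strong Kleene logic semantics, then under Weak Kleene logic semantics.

In Strong Kleene logic: r | q = 1 | I = 1
r | (r | q) = 1 | 1 = 1
q | r = I | 1 = 1
(r | (r | q)) | (q | r) = 1 | 1 = 1
In Weak Kleene logic: r | q = 1 | I = I
r | (r | q) = 1 | I = I
q | r = I | 1 = I
(r | (r | q)) | (q | r) = I | I = I
They differ because Strong Kleene logic and Weak Kleene logic treat I differently under the binary connectives.

1; I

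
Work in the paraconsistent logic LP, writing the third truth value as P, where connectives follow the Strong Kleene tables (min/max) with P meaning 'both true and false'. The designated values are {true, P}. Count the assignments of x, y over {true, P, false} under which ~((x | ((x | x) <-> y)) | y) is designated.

3

Designated under: (x=P, y=P); (x=P, y=false); (x=false, y=P).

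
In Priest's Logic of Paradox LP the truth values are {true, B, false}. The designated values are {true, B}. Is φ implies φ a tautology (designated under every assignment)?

Every assignment of φ over {true, B, false} gives a value in {true, B}.
In particular, with φ=B: φ implies φ = B.

Yes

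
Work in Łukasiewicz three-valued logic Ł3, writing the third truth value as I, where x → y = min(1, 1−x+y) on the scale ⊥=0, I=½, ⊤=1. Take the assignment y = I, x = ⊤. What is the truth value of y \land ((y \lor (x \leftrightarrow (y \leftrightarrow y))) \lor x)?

y \leftrightarrow y = I \leftrightarrow I = ⊤  [1 − |½−½|]
x \leftrightarrow (y \leftrightarrow y) = ⊤ \leftrightarrow ⊤ = ⊤
y \lor (x \leftrightarrow (y \leftrightarrow y)) = I \lor ⊤ = ⊤
(y \lor (x \leftrightarrow (y \leftrightarrow y))) \lor x = ⊤ \lor ⊤ = ⊤
y \land ((y \lor (x \leftrightarrow (y \leftrightarrow y))) \lor x) = I \land ⊤ = I

I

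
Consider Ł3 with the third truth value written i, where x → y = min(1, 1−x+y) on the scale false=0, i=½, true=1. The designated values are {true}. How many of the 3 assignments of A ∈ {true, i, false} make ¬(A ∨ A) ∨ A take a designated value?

A=true: true ✓
A=i: i ·
A=false: true ✓

2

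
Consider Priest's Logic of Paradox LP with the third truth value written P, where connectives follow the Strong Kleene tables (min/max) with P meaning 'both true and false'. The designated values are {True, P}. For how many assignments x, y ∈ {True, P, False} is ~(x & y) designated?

Of the 9 assignments, 8 give a value in {True, P}.

8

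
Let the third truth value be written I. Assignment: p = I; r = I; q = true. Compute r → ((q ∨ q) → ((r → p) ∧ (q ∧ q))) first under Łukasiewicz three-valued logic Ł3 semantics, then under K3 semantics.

In Łukasiewicz three-valued logic Ł3: q ∨ q = true ∨ true = true
r → p = I → I = true  [min(1, 1−½+½)]
q ∧ q = true ∧ true = true
(r → p) ∧ (q ∧ q) = true ∧ true = true
(q ∨ q) → ((r → p) ∧ (q ∧ q)) = true → true = true
r → ((q ∨ q) → ((r → p) ∧ (q ∧ q))) = I → true = true
In K3: q ∨ q = true ∨ true = true
r → p = I → I = I  [¬I ∨ I]
q ∧ q = true ∧ true = true
(r → p) ∧ (q ∧ q) = I ∧ true = I
(q ∨ q) → ((r → p) ∧ (q ∧ q)) = true → I = I
r → ((q ∨ q) → ((r → p) ∧ (q ∧ q))) = I → I = I
They differ because Łukasiewicz three-valued logic Ł3 and K3 treat I differently under implication.

true; I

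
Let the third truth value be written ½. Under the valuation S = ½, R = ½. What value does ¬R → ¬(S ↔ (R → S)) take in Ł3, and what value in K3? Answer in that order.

In Ł3: ¬R = ¬½ = ½
R → S = ½ → ½ = true
S ↔ (R → S) = ½ ↔ true = ½
¬(S ↔ (R → S)) = ¬½ = ½
¬R → ¬(S ↔ (R → S)) = ½ → ½ = true
In K3: ¬R = ¬½ = ½
R → S = ½ → ½ = ½  [¬½ ∨ ½]
S ↔ (R → S) = ½ ↔ ½ = ½
¬(S ↔ (R → S)) = ¬½ = ½
¬R → ¬(S ↔ (R → S)) = ½ → ½ = ½
They differ because Ł3 and K3 treat ½ differently under implication.

true; ½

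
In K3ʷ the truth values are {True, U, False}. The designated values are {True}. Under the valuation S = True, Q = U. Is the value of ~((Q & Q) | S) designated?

No

Q & Q = U & U = U
(Q & Q) | S = U | True = U
~((Q & Q) | S) = ~U = U
U ∉ {True}.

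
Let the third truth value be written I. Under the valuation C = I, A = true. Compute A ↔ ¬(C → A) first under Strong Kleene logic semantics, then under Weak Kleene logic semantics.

In Strong Kleene logic: C → A = I → true = true  [¬I ∨ true]
¬(C → A) = ¬true = false
A ↔ ¬(C → A) = true ↔ false = false
In Weak Kleene logic: C → A = I → true = I  [any arg is the third value ⇒ result is the third value]
¬(C → A) = ¬I = I
A ↔ ¬(C → A) = true ↔ I = I
They differ because Strong Kleene logic and Weak Kleene logic treat I differently under the binary connectives.

false; I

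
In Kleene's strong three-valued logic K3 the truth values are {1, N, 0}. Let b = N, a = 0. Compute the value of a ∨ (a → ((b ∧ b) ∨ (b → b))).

1

b ∧ b = N ∧ N = N
b → b = N → N = N  [¬N ∨ N]
(b ∧ b) ∨ (b → b) = N ∨ N = N
a → ((b ∧ b) ∨ (b → b)) = 0 → N = 1
a ∨ (a → ((b ∧ b) ∨ (b → b))) = 0 ∨ 1 = 1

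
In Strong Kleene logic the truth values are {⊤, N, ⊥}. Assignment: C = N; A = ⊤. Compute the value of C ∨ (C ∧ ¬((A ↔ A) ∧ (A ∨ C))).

A ↔ A = ⊤ ↔ ⊤ = ⊤
A ∨ C = ⊤ ∨ N = ⊤
(A ↔ A) ∧ (A ∨ C) = ⊤ ∧ ⊤ = ⊤
¬((A ↔ A) ∧ (A ∨ C)) = ¬⊤ = ⊥
C ∧ ¬((A ↔ A) ∧ (A ∨ C)) = N ∧ ⊥ = ⊥
C ∨ (C ∧ ¬((A ↔ A) ∧ (A ∨ C))) = N ∨ ⊥ = N

N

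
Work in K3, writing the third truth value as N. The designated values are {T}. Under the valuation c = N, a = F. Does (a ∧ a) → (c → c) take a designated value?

Yes

a ∧ a = F ∧ F = F
c → c = N → N = N
(a ∧ a) → (c → c) = F → N = T
T ∈ {T}.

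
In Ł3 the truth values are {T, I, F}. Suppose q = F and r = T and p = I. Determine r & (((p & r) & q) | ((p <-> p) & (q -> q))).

T

p & r = I & T = I
(p & r) & q = I & F = F
p <-> p = I <-> I = T  [1 − |½−½|]
q -> q = F -> F = T
(p <-> p) & (q -> q) = T & T = T
((p & r) & q) | ((p <-> p) & (q -> q)) = F | T = T
r & (((p & r) & q) | ((p <-> p) & (q -> q))) = T & T = T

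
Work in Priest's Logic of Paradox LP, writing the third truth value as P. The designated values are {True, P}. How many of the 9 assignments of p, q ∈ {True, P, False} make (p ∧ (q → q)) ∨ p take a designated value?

Of the 9 assignments, 6 give a value in {True, P}.

6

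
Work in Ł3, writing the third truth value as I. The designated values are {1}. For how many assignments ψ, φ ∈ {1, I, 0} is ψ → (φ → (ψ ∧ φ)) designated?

9

Of the 9 assignments, 9 give a value in {1}.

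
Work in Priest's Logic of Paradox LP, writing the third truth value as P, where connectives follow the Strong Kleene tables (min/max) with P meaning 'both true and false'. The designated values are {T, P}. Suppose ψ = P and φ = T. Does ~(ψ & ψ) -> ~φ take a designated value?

ψ & ψ = P & P = P
~(ψ & ψ) = ~P = P
~φ = ~T = F
~(ψ & ψ) -> ~φ = P -> F = P  [~P | F]
P ∈ {T, P}.

Yes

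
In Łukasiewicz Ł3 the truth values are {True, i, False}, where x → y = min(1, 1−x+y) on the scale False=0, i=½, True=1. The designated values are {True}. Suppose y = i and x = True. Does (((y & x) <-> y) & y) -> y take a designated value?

y & x = i & True = i
(y & x) <-> y = i <-> i = True  [1 − |½−½|]
((y & x) <-> y) & y = True & i = i
(((y & x) <-> y) & y) -> y = i -> i = True
True ∈ {True}.

Yes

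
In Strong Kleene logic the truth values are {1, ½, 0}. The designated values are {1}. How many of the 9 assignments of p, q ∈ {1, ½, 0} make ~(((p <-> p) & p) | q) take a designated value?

1

Designated under: (p=0, q=0).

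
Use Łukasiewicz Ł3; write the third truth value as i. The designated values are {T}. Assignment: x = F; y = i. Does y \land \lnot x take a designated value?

\lnot x = \lnot F = T
y \land \lnot x = i \land T = i
i ∉ {T}.

No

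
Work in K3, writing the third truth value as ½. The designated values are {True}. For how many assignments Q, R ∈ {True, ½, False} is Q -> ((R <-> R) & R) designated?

5

Of the 9 assignments, 5 give a value in {True}.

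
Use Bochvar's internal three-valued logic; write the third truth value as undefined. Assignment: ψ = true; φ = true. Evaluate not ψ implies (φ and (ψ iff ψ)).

true

not ψ = not true = false
ψ iff ψ = true iff true = true
φ and (ψ iff ψ) = true and true = true
not ψ implies (φ and (ψ iff ψ)) = false implies true = true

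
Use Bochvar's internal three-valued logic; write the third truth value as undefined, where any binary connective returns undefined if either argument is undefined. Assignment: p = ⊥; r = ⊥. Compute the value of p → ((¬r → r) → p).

¬r = ¬⊥ = ⊤
¬r → r = ⊤ → ⊥ = ⊥
(¬r → r) → p = ⊥ → ⊥ = ⊤
p → ((¬r → r) → p) = ⊥ → ⊤ = ⊤

⊤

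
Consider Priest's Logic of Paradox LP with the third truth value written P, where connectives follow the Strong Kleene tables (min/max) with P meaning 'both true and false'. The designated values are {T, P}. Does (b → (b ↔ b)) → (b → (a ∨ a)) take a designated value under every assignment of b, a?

No

Countermodel: b=T, a=F gives F, which is not designated.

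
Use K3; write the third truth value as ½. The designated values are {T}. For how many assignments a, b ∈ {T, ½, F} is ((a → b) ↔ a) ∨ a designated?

Designated under: (a=T, b=T); (a=T, b=½); (a=T, b=F).

3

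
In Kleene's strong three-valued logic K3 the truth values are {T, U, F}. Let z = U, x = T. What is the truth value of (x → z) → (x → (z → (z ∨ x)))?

T

x → z = T → U = U  [¬T ∨ U]
z ∨ x = U ∨ T = T
z → (z ∨ x) = U → T = T
x → (z → (z ∨ x)) = T → T = T
(x → z) → (x → (z → (z ∨ x))) = U → T = T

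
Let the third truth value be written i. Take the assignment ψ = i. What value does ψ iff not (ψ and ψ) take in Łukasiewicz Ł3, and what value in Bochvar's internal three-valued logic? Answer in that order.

In Łukasiewicz Ł3: ψ and ψ = i and i = i
not (ψ and ψ) = not i = i
ψ iff not (ψ and ψ) = i iff i = ⊤  [1 − |½−½|]
In Bochvar's internal three-valued logic: ψ and ψ = i and i = i
not (ψ and ψ) = not i = i
ψ iff not (ψ and ψ) = i iff i = i
They differ because Łukasiewicz Ł3 and Bochvar's internal three-valued logic treat i differently under the binary connectives.

⊤; i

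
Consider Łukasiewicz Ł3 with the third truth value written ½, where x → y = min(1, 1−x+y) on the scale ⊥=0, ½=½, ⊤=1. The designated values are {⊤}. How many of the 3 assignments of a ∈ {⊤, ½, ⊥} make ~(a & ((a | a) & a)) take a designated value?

a=⊤: ⊥ ·
a=½: ½ ·
a=⊥: ⊤ ✓

1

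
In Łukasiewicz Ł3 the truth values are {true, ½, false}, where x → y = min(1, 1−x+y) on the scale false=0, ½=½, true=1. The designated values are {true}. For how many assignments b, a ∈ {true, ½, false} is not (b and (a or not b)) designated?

4

Designated under: (b=true, a=false); (b=false, a=true); (b=false, a=½); (b=false, a=false).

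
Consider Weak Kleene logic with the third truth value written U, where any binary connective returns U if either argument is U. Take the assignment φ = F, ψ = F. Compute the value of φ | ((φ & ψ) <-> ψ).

φ & ψ = F & F = F
(φ & ψ) <-> ψ = F <-> F = T
φ | ((φ & ψ) <-> ψ) = F | T = T

T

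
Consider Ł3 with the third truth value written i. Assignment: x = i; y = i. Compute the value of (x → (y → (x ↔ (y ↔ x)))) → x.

i

y ↔ x = i ↔ i = True  [1 − |½−½|]
x ↔ (y ↔ x) = i ↔ True = i
y → (x ↔ (y ↔ x)) = i → i = True
x → (y → (x ↔ (y ↔ x))) = i → True = True
(x → (y → (x ↔ (y ↔ x)))) → x = True → i = i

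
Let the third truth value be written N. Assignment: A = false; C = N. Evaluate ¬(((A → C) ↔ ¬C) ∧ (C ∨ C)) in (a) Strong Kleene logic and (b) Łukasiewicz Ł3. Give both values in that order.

N; N

In Strong Kleene logic: A → C = false → N = true  [¬false ∨ N]
¬C = ¬N = N
(A → C) ↔ ¬C = true ↔ N = N
C ∨ C = N ∨ N = N
((A → C) ↔ ¬C) ∧ (C ∨ C) = N ∧ N = N
¬(((A → C) ↔ ¬C) ∧ (C ∨ C)) = ¬N = N
In Łukasiewicz Ł3: A → C = false → N = true  [min(1, 1−0+½)]
¬C = ¬N = N
(A → C) ↔ ¬C = true ↔ N = N
C ∨ C = N ∨ N = N
((A → C) ↔ ¬C) ∧ (C ∨ C) = N ∧ N = N
¬(((A → C) ↔ ¬C) ∧ (C ∨ C)) = ¬N = N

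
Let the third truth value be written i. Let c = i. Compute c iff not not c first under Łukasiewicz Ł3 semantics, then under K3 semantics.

In Łukasiewicz Ł3: not c = not i = i
not not c = not i = i
c iff not not c = i iff i = ⊤  [1 − |½−½|]
In K3: not c = not i = i
not not c = not i = i
c iff not not c = i iff i = i
They differ because Łukasiewicz Ł3 and K3 treat i differently under implication.

⊤; i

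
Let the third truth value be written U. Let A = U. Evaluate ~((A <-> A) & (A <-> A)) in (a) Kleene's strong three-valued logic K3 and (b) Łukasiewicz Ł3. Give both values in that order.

In Kleene's strong three-valued logic K3: A <-> A = U <-> U = U
A <-> A = U <-> U = U
(A <-> A) & (A <-> A) = U & U = U
~((A <-> A) & (A <-> A)) = ~U = U
In Łukasiewicz Ł3: A <-> A = U <-> U = True
A <-> A = U <-> U = True
(A <-> A) & (A <-> A) = True & True = True
~((A <-> A) & (A <-> A)) = ~True = False
They differ because Kleene's strong three-valued logic K3 and Łukasiewicz Ł3 treat U differently under implication.

U; False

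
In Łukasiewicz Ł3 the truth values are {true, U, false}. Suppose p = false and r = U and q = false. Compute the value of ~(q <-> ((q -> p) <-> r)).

q -> p = false -> false = true
(q -> p) <-> r = true <-> U = U
q <-> ((q -> p) <-> r) = false <-> U = U
~(q <-> ((q -> p) <-> r)) = ~U = U

U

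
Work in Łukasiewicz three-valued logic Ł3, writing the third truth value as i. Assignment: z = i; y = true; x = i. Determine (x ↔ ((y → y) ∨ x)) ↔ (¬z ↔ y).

y → y = true → true = true
(y → y) ∨ x = true ∨ i = true
x ↔ ((y → y) ∨ x) = i ↔ true = i  [1 − |½−1|]
¬z = ¬i = i
¬z ↔ y = i ↔ true = i
(x ↔ ((y → y) ∨ x)) ↔ (¬z ↔ y) = i ↔ i = true

true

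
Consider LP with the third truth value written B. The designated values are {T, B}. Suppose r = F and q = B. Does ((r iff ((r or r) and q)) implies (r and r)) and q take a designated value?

r or r = F or F = F
(r or r) and q = F and B = F
r iff ((r or r) and q) = F iff F = T
r and r = F and F = F
(r iff ((r or r) and q)) implies (r and r) = T implies F = F
((r iff ((r or r) and q)) implies (r and r)) and q = F and B = F
F ∉ {T, B}.

No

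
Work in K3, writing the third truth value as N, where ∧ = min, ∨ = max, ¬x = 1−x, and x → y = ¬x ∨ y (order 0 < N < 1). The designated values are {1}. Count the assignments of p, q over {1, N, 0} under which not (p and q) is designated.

Of the 9 assignments, 5 give a value in {1}.

5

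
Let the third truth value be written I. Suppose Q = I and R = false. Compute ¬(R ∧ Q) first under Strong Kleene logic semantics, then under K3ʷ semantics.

In Strong Kleene logic: R ∧ Q = false ∧ I = false
¬(R ∧ Q) = ¬false = true
In K3ʷ: R ∧ Q = false ∧ I = I
¬(R ∧ Q) = ¬I = I
They differ because Strong Kleene logic and K3ʷ treat I differently under the binary connectives.

true; I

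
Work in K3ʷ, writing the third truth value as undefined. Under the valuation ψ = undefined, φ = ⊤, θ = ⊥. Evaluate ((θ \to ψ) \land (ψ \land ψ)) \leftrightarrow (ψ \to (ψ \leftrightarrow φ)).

undefined

θ \to ψ = ⊥ \to undefined = undefined
ψ \land ψ = undefined \land undefined = undefined
(θ \to ψ) \land (ψ \land ψ) = undefined \land undefined = undefined
ψ \leftrightarrow φ = undefined \leftrightarrow ⊤ = undefined
ψ \to (ψ \leftrightarrow φ) = undefined \to undefined = undefined
((θ \to ψ) \land (ψ \land ψ)) \leftrightarrow (ψ \to (ψ \leftrightarrow φ)) = undefined \leftrightarrow undefined = undefined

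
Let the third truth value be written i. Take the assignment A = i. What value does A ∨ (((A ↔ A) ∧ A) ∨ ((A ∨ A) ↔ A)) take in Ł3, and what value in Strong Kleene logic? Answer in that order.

T; i

In Ł3: A ↔ A = i ↔ i = T  [1 − |½−½|]
(A ↔ A) ∧ A = T ∧ i = i
A ∨ A = i ∨ i = i
(A ∨ A) ↔ A = i ↔ i = T
((A ↔ A) ∧ A) ∨ ((A ∨ A) ↔ A) = i ∨ T = T
A ∨ (((A ↔ A) ∧ A) ∨ ((A ∨ A) ↔ A)) = i ∨ T = T
In Strong Kleene logic: A ↔ A = i ↔ i = i
(A ↔ A) ∧ A = i ∧ i = i
A ∨ A = i ∨ i = i
(A ∨ A) ↔ A = i ↔ i = i
((A ↔ A) ∧ A) ∨ ((A ∨ A) ↔ A) = i ∨ i = i
A ∨ (((A ↔ A) ∧ A) ∨ ((A ∨ A) ↔ A)) = i ∨ i = i
They differ because Ł3 and Strong Kleene logic treat i differently under implication.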